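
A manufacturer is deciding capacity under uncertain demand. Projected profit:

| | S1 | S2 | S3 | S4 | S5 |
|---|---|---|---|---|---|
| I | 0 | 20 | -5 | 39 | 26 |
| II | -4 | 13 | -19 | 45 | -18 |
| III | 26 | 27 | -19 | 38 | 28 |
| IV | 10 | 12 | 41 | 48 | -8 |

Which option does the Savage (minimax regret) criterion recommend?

IV

Column bests: S1=26, S2=27, S3=41, S4=48, S5=28.
I regrets: 26, 7, 46, 9, 2 → max 46
II regrets: 30, 14, 60, 3, 46 → max 60
III regrets: 0, 0, 60, 10, 0 → max 60
IV regrets: 16, 15, 0, 0, 36 → max 36
Smallest max regret = 36 → IV.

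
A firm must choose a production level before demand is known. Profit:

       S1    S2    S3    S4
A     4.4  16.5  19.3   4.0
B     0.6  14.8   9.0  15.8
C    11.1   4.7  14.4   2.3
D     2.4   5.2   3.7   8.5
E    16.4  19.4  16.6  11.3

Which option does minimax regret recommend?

Column bests: S1=16.4, S2=19.4, S3=19.3, S4=15.8.
A regrets: 12.0, 2.9, 0.0, 11.8 → max 12.0
B regrets: 15.8, 4.6, 10.3, 0.0 → max 15.8
C regrets: 5.3, 14.7, 4.9, 13.5 → max 14.7
D regrets: 14.0, 14.2, 15.6, 7.3 → max 15.6
E regrets: 0.0, 0.0, 2.7, 4.5 → max 4.5
Smallest max regret = 4.5 → E.

E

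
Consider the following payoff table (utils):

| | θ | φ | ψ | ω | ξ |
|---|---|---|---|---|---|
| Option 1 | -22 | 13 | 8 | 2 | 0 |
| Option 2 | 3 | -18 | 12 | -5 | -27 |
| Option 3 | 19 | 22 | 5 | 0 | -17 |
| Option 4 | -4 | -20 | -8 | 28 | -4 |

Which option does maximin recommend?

Option 3

Row minima: Option 1=-22, Option 2=-27, Option 3=-17, Option 4=-20
Best worst-case = -17 → Option 3.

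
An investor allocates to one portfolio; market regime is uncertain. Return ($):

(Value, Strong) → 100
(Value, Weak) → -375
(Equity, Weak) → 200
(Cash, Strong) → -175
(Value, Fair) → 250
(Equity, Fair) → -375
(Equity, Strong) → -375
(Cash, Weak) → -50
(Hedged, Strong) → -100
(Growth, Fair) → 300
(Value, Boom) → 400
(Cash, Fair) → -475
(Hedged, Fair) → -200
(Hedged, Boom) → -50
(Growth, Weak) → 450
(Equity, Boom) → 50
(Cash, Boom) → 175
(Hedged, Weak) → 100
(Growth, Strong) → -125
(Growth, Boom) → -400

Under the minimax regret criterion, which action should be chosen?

Hedged

Column bests: Weak=450, Fair=300, Strong=100, Boom=400.
Cash regrets: 500, 775, 275, 225 → max 775
Value regrets: 825, 50, 0, 0 → max 825
Growth regrets: 0, 0, 225, 800 → max 800
Hedged regrets: 350, 500, 200, 450 → max 500
Equity regrets: 250, 675, 475, 350 → max 675
Smallest max regret = 500 → Hedged.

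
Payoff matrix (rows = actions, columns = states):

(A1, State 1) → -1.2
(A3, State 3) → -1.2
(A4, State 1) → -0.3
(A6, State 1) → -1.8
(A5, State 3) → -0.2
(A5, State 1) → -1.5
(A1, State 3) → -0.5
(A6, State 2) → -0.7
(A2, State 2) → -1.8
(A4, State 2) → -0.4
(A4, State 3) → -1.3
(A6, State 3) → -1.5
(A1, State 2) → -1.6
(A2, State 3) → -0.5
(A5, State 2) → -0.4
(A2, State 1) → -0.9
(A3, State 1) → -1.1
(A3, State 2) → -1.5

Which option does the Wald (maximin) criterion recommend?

A4

Row minima: A1=-1.6, A2=-1.8, A3=-1.5, A4=-1.3, A5=-1.5, A6=-1.8
Best worst-case = -1.3 → A4.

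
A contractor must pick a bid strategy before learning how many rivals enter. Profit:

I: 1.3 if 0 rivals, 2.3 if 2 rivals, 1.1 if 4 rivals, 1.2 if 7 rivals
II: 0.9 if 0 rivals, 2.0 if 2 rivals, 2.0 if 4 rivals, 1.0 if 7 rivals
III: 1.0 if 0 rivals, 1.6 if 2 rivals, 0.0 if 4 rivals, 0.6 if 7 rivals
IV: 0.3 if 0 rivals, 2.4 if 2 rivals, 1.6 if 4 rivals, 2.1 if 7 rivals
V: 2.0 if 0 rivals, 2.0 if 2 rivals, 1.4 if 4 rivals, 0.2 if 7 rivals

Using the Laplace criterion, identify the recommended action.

IV

Row averages: I=1.475, II=1.475, III=0.8, IV=1.6, V=1.4
Highest average = 1.6 → IV.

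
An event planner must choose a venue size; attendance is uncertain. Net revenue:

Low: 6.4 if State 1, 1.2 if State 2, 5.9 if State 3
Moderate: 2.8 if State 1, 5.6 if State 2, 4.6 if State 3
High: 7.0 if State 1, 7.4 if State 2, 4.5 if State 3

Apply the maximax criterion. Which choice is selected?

Row maxima: Low=6.4, Moderate=5.6, High=7.4
Best best-case = 7.4 → High.

High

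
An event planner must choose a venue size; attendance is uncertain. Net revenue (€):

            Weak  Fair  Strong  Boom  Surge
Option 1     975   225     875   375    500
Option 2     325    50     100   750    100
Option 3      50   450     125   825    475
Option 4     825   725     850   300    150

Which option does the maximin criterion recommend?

Option 1

Row minima: Option 1=225, Option 2=50, Option 3=50, Option 4=150
Best worst-case = 225 → Option 1.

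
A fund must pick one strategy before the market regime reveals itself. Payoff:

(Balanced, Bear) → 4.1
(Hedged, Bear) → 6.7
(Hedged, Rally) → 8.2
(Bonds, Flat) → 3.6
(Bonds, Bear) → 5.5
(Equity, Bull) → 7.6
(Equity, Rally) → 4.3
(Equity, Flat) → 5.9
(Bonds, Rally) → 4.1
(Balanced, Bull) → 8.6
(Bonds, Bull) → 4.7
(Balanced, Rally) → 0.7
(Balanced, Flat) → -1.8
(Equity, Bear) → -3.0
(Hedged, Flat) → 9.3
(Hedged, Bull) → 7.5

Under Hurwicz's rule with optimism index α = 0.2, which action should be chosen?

Hedged

Equity: 0.2·7.6 + 0.8·(-3.0) = -0.88
Bonds: 0.2·5.5 + 0.8·3.6 = 3.98
Balanced: 0.2·8.6 + 0.8·(-1.8) = 0.28
Hedged: 0.2·9.3 + 0.8·6.7 = 7.22
Highest Hurwicz score = 7.22 → Hedged.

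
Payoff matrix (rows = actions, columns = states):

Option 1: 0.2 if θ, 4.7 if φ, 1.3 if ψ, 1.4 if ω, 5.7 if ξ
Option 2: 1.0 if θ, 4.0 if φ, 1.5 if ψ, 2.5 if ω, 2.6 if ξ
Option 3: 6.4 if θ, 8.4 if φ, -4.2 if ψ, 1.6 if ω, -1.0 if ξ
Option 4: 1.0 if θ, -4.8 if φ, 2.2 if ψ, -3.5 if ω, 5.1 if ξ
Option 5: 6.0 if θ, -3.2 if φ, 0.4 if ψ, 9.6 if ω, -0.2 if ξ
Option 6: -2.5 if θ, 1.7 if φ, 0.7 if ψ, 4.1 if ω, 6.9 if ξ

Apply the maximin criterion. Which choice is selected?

Row minima: Option 1=0.2, Option 2=1.0, Option 3=-4.2, Option 4=-4.8, Option 5=-3.2, Option 6=-2.5
Best worst-case = 1.0 → Option 2.

Option 2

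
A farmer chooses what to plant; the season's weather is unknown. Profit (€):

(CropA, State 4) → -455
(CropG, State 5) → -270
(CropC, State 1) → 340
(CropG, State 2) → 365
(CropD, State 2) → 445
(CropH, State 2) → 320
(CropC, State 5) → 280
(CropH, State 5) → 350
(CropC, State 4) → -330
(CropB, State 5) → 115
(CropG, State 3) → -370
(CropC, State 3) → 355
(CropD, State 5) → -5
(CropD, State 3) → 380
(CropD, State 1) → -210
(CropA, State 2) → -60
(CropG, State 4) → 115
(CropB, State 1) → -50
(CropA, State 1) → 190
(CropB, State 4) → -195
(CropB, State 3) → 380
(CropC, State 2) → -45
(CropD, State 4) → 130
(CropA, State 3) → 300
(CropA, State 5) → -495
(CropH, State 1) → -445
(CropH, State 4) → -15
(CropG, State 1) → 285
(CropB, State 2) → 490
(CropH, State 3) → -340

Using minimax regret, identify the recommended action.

CropB

Column bests: State 1=340, State 2=490, State 3=380, State 4=130, State 5=350.
CropA regrets: 150, 550, 80, 585, 845 → max 845
CropB regrets: 390, 0, 0, 325, 235 → max 390
CropG regrets: 55, 125, 750, 15, 620 → max 750
CropC regrets: 0, 535, 25, 460, 70 → max 535
CropD regrets: 550, 45, 0, 0, 355 → max 550
CropH regrets: 785, 170, 720, 145, 0 → max 785
Smallest max regret = 390 → CropB.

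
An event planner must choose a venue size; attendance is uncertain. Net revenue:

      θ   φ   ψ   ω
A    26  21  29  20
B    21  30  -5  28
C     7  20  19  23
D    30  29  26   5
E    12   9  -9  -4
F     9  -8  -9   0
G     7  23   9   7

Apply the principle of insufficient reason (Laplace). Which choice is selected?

A

Row averages: A=24, B=18.5, C=17.25, D=22.5, E=2, F=-2, G=11.5
Highest average = 24 → A.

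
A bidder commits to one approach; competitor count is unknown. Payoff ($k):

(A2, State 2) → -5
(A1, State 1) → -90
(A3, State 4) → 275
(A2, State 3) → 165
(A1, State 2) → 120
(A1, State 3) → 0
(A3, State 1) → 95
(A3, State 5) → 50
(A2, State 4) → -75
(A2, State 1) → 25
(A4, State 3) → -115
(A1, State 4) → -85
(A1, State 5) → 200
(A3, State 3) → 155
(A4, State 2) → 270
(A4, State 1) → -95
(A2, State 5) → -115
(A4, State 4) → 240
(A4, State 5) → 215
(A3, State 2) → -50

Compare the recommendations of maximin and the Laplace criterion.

maximin → A3; laplace → A3 (agree)

Row minima: A1=-90, A2=-115, A3=-50, A4=-115
Best worst-case = -50 → A3.
Row averages: A1=29, A2=-1, A3=105, A4=103
Highest average = 105 → A3.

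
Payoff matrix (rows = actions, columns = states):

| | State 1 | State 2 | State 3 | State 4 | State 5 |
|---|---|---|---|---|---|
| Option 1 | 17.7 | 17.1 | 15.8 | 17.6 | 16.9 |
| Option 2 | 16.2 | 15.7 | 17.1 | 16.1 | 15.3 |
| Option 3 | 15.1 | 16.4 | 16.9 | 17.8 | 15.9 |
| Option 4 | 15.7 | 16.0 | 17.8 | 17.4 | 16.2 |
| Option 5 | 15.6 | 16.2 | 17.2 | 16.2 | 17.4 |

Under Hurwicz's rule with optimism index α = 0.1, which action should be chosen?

Option 1: 0.1·17.7 + 0.9·15.8 = 15.99
Option 2: 0.1·17.1 + 0.9·15.3 = 15.48
Option 3: 0.1·17.8 + 0.9·15.1 = 15.37
Option 4: 0.1·17.8 + 0.9·15.7 = 15.91
Option 5: 0.1·17.4 + 0.9·15.6 = 15.78
Highest Hurwicz score = 15.99 → Option 1.

Option 1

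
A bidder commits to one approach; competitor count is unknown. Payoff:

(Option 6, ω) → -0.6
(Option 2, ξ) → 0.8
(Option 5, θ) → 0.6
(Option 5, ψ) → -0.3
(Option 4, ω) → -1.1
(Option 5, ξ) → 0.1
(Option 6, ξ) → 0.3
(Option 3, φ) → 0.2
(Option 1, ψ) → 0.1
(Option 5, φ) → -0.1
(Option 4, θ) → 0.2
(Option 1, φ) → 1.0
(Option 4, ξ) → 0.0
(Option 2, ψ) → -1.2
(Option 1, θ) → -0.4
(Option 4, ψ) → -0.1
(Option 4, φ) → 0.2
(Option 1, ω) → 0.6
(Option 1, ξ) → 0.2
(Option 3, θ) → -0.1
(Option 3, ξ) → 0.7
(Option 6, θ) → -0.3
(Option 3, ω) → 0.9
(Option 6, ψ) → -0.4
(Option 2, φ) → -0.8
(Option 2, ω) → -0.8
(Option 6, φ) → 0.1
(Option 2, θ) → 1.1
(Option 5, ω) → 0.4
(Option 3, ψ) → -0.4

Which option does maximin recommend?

Row minima: Option 1=-0.4, Option 2=-1.2, Option 3=-0.4, Option 4=-1.1, Option 5=-0.3, Option 6=-0.6
Best worst-case = -0.3 → Option 5.

Option 5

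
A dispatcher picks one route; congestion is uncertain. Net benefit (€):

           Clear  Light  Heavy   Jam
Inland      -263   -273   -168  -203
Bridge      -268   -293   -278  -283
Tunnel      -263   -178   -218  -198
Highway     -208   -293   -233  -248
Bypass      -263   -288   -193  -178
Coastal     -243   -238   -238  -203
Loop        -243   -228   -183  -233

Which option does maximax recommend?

Inland

Row maxima: Inland=-168, Bridge=-268, Tunnel=-178, Highway=-208, Bypass=-178, Coastal=-203, Loop=-183
Best best-case = -168 → Inland.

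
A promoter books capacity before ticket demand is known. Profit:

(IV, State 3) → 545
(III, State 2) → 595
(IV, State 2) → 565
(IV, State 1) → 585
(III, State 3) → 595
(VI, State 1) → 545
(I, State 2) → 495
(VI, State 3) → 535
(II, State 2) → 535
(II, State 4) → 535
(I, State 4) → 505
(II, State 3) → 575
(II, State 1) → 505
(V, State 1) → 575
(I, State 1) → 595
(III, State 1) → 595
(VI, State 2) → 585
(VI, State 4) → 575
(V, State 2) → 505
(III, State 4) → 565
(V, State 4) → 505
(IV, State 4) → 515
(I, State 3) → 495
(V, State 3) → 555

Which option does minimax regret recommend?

Column bests: State 1=595, State 2=595, State 3=595, State 4=575.
I regrets: 0, 100, 100, 70 → max 100
II regrets: 90, 60, 20, 40 → max 90
III regrets: 0, 0, 0, 10 → max 10
IV regrets: 10, 30, 50, 60 → max 60
V regrets: 20, 90, 40, 70 → max 90
VI regrets: 50, 10, 60, 0 → max 60
Smallest max regret = 10 → III.

III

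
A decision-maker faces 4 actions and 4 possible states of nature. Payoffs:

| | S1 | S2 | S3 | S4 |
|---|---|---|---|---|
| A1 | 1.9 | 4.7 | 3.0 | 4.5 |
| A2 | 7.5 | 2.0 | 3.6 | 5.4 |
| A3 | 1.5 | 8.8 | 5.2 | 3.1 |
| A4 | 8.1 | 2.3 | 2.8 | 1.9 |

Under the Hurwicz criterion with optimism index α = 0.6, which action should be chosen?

A3

A1: 0.6·4.7 + 0.4·1.9 = 3.58
A2: 0.6·7.5 + 0.4·2.0 = 5.3
A3: 0.6·8.8 + 0.4·1.5 = 5.88
A4: 0.6·8.1 + 0.4·1.9 = 5.62
Highest Hurwicz score = 5.88 → A3.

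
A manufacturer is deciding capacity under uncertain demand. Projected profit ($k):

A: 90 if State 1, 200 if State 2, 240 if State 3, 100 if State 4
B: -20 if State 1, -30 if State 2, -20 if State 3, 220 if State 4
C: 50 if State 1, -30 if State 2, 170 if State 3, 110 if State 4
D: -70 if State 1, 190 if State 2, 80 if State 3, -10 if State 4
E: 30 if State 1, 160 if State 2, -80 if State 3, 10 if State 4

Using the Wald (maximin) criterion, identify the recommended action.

Row minima: A=90, B=-30, C=-30, D=-70, E=-80
Best worst-case = 90 → A.

A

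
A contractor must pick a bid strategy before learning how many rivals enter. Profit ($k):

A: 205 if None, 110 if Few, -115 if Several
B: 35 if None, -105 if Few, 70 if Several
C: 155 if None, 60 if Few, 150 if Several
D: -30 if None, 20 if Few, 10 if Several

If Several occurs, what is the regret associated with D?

140

Best payoff under Several is 150.
Regret = 150 − 10 = 140.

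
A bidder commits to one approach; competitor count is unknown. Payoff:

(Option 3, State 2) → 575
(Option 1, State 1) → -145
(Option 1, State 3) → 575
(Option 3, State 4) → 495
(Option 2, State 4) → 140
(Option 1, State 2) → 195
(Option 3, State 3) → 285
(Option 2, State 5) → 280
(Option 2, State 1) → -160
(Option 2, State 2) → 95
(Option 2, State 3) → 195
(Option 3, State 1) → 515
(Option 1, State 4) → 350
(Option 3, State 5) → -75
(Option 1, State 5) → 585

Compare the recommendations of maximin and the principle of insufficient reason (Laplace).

maximin → Option 3; laplace → Option 3 (agree)

Row minima: Option 1=-145, Option 2=-160, Option 3=-75
Best worst-case = -75 → Option 3.
Row averages: Option 1=312, Option 2=110, Option 3=359
Highest average = 359 → Option 3.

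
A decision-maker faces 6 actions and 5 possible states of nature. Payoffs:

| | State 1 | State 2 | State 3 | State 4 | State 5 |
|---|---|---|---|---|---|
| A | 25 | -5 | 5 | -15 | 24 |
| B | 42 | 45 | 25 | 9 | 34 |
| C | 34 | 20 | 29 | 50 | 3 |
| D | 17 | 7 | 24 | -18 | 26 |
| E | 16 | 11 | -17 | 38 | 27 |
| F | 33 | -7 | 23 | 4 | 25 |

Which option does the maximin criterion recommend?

B

Row minima: A=-15, B=9, C=3, D=-18, E=-17, F=-7
Best worst-case = 9 → B.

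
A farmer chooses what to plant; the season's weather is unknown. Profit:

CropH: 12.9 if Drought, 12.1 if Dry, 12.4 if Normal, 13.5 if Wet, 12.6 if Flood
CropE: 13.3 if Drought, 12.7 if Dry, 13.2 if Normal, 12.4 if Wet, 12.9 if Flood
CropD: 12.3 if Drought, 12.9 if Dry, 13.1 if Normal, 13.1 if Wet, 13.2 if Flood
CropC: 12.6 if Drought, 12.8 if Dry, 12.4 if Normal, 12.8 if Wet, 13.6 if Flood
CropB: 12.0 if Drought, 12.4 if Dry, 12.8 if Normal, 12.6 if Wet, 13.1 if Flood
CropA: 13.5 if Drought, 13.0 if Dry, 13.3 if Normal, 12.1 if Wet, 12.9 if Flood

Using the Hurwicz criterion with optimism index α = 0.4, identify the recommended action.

CropC

CropH: 0.4·13.5 + 0.6·12.1 = 12.66
CropE: 0.4·13.3 + 0.6·12.4 = 12.76
CropD: 0.4·13.2 + 0.6·12.3 = 12.66
CropC: 0.4·13.6 + 0.6·12.4 = 12.88
CropB: 0.4·13.1 + 0.6·12.0 = 12.44
CropA: 0.4·13.5 + 0.6·12.1 = 12.66
Highest Hurwicz score = 12.88 → CropC.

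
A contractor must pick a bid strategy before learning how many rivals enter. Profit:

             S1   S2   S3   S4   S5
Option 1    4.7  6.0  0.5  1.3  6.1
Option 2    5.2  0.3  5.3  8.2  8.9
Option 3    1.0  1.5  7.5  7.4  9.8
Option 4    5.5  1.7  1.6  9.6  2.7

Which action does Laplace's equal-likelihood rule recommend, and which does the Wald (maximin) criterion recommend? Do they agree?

laplace → Option 2; maximin → Option 4 (disagree)

Row averages: Option 1=3.72, Option 2=5.58, Option 3=5.44, Option 4=4.22
Highest average = 5.58 → Option 2.
Row minima: Option 1=0.5, Option 2=0.3, Option 3=1.0, Option 4=1.6
Best worst-case = 1.6 → Option 4.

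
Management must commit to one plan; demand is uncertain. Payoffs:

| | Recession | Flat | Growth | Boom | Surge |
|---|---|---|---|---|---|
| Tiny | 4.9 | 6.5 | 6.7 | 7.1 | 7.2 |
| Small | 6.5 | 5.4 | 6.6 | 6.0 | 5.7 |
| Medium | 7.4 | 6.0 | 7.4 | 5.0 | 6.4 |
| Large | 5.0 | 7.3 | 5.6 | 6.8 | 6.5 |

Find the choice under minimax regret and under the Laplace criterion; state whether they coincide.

Column bests: Recession=7.4, Flat=7.3, Growth=7.4, Boom=7.1, Surge=7.2.
Tiny regrets: 2.5, 0.8, 0.7, 0.0, 0.0 → max 2.5
Small regrets: 0.9, 1.9, 0.8, 1.1, 1.5 → max 1.9
Medium regrets: 0.0, 1.3, 0.0, 2.1, 0.8 → max 2.1
Large regrets: 2.4, 0.0, 1.8, 0.3, 0.7 → max 2.4
Smallest max regret = 1.9 → Small.
Row averages: Tiny=6.48, Small=6.04, Medium=6.44, Large=6.24
Highest average = 6.48 → Tiny.

minimax regret → Small; laplace → Tiny (disagree)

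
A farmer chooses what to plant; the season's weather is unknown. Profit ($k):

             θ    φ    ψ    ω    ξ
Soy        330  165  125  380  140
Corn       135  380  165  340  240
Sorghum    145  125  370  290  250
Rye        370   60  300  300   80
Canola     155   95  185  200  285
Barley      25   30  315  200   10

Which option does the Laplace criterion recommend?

Corn

Row averages: Soy=228, Corn=252, Sorghum=236, Rye=222, Canola=184, Barley=116
Highest average = 252 → Corn.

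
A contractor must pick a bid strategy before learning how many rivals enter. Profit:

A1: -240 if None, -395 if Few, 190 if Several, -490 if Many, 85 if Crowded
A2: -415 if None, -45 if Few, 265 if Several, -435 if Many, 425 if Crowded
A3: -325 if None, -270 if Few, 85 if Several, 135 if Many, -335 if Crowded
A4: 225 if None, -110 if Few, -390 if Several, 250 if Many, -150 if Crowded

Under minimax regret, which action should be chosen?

Column bests: None=225, Few=-45, Several=265, Many=250, Crowded=425.
A1 regrets: 465, 350, 75, 740, 340 → max 740
A2 regrets: 640, 0, 0, 685, 0 → max 685
A3 regrets: 550, 225, 180, 115, 760 → max 760
A4 regrets: 0, 65, 655, 0, 575 → max 655
Smallest max regret = 655 → A4.

A4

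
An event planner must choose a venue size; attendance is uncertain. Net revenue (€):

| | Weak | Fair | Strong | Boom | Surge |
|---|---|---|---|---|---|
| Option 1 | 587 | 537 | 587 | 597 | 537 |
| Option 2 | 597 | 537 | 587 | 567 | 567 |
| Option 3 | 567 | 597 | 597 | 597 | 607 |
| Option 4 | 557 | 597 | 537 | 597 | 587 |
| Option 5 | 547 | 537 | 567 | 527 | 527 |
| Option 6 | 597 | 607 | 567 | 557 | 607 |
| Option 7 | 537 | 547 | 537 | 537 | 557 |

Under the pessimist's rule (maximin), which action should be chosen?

Row minima: Option 1=537, Option 2=537, Option 3=567, Option 4=537, Option 5=527, Option 6=557, Option 7=537
Best worst-case = 567 → Option 3.

Option 3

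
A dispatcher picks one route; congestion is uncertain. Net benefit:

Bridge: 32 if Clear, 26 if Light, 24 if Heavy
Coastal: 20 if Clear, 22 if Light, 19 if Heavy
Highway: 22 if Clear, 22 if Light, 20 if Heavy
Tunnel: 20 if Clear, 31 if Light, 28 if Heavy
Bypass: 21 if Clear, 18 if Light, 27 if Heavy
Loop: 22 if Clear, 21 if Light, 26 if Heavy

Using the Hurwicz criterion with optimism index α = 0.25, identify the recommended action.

Bridge: 0.25·32 + 0.75·24 = 26
Coastal: 0.25·22 + 0.75·19 = 19.75
Highway: 0.25·22 + 0.75·20 = 20.5
Tunnel: 0.25·31 + 0.75·20 = 22.75
Bypass: 0.25·27 + 0.75·18 = 20.25
Loop: 0.25·26 + 0.75·21 = 22.25
Highest Hurwicz score = 26 → Bridge.

Bridge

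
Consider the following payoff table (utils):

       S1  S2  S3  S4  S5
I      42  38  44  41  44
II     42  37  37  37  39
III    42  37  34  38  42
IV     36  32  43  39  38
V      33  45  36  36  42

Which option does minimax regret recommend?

Column bests: S1=42, S2=45, S3=44, S4=41, S5=44.
I regrets: 0, 7, 0, 0, 0 → max 7
II regrets: 0, 8, 7, 4, 5 → max 8
III regrets: 0, 8, 10, 3, 2 → max 10
IV regrets: 6, 13, 1, 2, 6 → max 13
V regrets: 9, 0, 8, 5, 2 → max 9
Smallest max regret = 7 → I.

I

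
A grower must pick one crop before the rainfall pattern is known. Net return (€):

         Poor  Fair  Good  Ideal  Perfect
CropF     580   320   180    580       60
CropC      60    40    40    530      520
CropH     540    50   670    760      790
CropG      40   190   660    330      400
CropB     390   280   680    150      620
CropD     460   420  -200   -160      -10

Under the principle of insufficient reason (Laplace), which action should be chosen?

CropH

Row averages: CropF=344, CropC=238, CropH=562, CropG=324, CropB=424, CropD=102
Highest average = 562 → CropH.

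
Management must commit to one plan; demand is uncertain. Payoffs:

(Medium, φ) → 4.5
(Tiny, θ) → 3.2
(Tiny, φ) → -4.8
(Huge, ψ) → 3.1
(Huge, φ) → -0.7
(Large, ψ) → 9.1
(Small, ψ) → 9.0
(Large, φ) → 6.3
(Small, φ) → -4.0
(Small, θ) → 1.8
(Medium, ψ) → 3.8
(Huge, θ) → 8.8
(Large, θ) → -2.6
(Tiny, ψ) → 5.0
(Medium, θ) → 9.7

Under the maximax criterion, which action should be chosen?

Medium

Row maxima: Tiny=5.0, Small=9.0, Medium=9.7, Large=9.1, Huge=8.8
Best best-case = 9.7 → Medium.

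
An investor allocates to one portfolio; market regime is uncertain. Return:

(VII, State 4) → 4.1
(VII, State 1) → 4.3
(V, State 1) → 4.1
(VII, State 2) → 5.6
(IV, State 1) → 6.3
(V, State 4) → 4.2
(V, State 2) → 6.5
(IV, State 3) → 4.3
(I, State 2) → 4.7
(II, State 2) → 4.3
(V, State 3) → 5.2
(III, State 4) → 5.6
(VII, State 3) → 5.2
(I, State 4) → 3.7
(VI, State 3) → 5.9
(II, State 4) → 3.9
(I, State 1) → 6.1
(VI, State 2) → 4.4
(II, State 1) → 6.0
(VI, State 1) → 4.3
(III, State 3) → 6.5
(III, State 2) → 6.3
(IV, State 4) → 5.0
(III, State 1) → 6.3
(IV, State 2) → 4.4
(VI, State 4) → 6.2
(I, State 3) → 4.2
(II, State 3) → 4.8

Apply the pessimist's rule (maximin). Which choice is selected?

III

Row minima: I=3.7, II=3.9, III=5.6, IV=4.3, V=4.1, VI=4.3, VII=4.1
Best worst-case = 5.6 → III.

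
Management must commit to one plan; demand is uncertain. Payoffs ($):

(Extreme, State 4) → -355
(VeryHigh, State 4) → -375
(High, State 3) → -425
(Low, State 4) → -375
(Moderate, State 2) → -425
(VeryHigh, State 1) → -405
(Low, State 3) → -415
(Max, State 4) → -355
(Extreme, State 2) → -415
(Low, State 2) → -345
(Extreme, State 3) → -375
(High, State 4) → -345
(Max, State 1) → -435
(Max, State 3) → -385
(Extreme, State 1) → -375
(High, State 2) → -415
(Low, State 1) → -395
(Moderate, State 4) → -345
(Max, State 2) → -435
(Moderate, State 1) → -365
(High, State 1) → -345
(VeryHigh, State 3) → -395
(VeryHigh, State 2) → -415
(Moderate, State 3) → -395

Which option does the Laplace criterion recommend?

Extreme

Row averages: Low=-382.5, Moderate=-382.5, High=-382.5, VeryHigh=-397.5, Extreme=-380, Max=-402.5
Highest average = -380 → Extreme.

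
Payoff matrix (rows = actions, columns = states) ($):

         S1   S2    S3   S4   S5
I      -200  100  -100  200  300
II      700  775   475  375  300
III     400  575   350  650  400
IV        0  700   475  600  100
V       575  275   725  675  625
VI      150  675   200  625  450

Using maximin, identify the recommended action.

Row minima: I=-200, II=300, III=350, IV=0, V=275, VI=150
Best worst-case = 350 → III.

III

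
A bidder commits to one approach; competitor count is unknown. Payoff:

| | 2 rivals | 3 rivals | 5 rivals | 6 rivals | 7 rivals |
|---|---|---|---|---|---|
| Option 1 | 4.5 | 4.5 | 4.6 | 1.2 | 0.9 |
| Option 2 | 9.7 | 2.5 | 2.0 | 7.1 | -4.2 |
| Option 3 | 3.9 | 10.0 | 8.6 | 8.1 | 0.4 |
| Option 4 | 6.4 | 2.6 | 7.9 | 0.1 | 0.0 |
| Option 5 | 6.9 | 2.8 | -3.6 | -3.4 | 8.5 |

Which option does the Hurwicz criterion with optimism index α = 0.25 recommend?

Option 1: 0.25·4.6 + 0.75·0.9 = 1.825
Option 2: 0.25·9.7 + 0.75·(-4.2) = -0.725
Option 3: 0.25·10.0 + 0.75·0.4 = 2.8
Option 4: 0.25·7.9 + 0.75·0.0 = 1.975
Option 5: 0.25·8.5 + 0.75·(-3.6) = -0.575
Highest Hurwicz score = 2.8 → Option 3.

Option 3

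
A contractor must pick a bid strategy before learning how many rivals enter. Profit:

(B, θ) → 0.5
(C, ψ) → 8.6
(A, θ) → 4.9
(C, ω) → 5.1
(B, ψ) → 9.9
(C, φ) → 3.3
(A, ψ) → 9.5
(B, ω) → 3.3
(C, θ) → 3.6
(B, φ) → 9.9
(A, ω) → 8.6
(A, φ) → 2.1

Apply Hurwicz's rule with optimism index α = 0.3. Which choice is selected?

A: 0.3·9.5 + 0.7·2.1 = 4.32
B: 0.3·9.9 + 0.7·0.5 = 3.32
C: 0.3·8.6 + 0.7·3.3 = 4.89
Highest Hurwicz score = 4.89 → C.

C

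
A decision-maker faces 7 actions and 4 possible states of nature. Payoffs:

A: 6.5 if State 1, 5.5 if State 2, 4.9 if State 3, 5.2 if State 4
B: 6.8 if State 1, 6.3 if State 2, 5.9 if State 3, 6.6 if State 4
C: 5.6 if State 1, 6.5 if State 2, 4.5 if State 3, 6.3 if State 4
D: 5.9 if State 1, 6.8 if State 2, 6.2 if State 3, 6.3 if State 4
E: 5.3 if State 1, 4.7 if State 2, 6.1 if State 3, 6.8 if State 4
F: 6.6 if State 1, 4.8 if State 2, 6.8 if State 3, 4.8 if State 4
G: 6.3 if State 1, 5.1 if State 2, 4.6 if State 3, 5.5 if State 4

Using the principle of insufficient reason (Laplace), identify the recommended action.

B

Row averages: A=5.525, B=6.4, C=5.725, D=6.3, E=5.725, F=5.75, G=5.375
Highest average = 6.4 → B.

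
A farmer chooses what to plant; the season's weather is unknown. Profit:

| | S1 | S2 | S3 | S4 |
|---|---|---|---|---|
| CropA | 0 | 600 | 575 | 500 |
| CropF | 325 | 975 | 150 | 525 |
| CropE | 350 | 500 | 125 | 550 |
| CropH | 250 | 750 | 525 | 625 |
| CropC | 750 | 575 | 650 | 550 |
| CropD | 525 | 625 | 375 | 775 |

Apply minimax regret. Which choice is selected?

CropD

Column bests: S1=750, S2=975, S3=650, S4=775.
CropA regrets: 750, 375, 75, 275 → max 750
CropF regrets: 425, 0, 500, 250 → max 500
CropE regrets: 400, 475, 525, 225 → max 525
CropH regrets: 500, 225, 125, 150 → max 500
CropC regrets: 0, 400, 0, 225 → max 400
CropD regrets: 225, 350, 275, 0 → max 350
Smallest max regret = 350 → CropD.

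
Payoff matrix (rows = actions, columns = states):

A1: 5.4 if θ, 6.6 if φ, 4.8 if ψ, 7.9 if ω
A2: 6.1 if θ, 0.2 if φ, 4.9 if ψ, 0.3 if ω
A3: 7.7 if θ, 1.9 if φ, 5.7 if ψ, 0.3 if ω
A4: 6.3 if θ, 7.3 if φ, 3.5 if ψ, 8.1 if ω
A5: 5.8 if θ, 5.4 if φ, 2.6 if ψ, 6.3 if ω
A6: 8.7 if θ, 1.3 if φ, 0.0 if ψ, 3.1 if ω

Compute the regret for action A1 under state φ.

Best payoff under φ is 7.3.
Regret = 7.3 − 6.6 = 0.7.

0.7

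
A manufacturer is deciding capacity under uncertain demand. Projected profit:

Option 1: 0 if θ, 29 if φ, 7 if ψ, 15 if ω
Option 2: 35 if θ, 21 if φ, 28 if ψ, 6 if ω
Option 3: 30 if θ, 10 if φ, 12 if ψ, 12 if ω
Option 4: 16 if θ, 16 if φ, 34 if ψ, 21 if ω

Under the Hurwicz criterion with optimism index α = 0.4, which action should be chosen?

Option 1: 0.4·29 + 0.6·0 = 11.6
Option 2: 0.4·35 + 0.6·6 = 17.6
Option 3: 0.4·30 + 0.6·10 = 18
Option 4: 0.4·34 + 0.6·16 = 23.2
Highest Hurwicz score = 23.2 → Option 4.

Option 4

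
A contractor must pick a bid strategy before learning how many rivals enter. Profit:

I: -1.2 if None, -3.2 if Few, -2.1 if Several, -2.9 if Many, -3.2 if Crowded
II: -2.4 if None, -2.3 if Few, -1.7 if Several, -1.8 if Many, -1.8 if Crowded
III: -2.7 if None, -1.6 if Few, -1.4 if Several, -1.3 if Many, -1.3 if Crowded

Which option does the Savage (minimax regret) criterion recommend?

II

Column bests: None=-1.2, Few=-1.6, Several=-1.4, Many=-1.3, Crowded=-1.3.
I regrets: 0.0, 1.6, 0.7, 1.6, 1.9 → max 1.9
II regrets: 1.2, 0.7, 0.3, 0.5, 0.5 → max 1.2
III regrets: 1.5, 0.0, 0.0, 0.0, 0.0 → max 1.5
Smallest max regret = 1.2 → II.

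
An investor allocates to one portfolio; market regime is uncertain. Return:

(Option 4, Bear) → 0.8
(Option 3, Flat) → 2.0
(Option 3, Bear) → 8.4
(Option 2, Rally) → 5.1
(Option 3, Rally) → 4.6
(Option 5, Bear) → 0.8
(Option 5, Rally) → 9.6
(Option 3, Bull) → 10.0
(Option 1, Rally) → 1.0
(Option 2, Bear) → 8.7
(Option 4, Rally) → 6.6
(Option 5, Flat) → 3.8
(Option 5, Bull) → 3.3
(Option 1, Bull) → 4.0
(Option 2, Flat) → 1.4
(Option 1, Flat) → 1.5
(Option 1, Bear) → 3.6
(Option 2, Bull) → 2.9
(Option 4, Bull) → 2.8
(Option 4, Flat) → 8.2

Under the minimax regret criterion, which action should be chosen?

Column bests: Bear=8.7, Flat=8.2, Bull=10.0, Rally=9.6.
Option 1 regrets: 5.1, 6.7, 6.0, 8.6 → max 8.6
Option 2 regrets: 0.0, 6.8, 7.1, 4.5 → max 7.1
Option 3 regrets: 0.3, 6.2, 0.0, 5.0 → max 6.2
Option 4 regrets: 7.9, 0.0, 7.2, 3.0 → max 7.9
Option 5 regrets: 7.9, 4.4, 6.7, 0.0 → max 7.9
Smallest max regret = 6.2 → Option 3.

Option 3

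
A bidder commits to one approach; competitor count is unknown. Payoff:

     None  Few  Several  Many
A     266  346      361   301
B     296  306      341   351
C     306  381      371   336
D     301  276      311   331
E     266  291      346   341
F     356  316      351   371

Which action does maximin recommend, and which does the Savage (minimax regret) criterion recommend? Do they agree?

maximin → F; minimax regret → C (disagree)

Row minima: A=266, B=296, C=306, D=276, E=266, F=316
Best worst-case = 316 → F.
Column bests: None=356, Few=381, Several=371, Many=371.
A regrets: 90, 35, 10, 70 → max 90
B regrets: 60, 75, 30, 20 → max 75
C regrets: 50, 0, 0, 35 → max 50
D regrets: 55, 105, 60, 40 → max 105
E regrets: 90, 90, 25, 30 → max 90
F regrets: 0, 65, 20, 0 → max 65
Smallest max regret = 50 → C.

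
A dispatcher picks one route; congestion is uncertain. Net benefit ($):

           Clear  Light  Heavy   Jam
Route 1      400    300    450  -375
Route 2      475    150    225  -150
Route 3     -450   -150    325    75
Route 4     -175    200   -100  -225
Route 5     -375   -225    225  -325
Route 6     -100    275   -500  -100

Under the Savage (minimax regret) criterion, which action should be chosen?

Route 2

Column bests: Clear=475, Light=300, Heavy=450, Jam=75.
Route 1 regrets: 75, 0, 0, 450 → max 450
Route 2 regrets: 0, 150, 225, 225 → max 225
Route 3 regrets: 925, 450, 125, 0 → max 925
Route 4 regrets: 650, 100, 550, 300 → max 650
Route 5 regrets: 850, 525, 225, 400 → max 850
Route 6 regrets: 575, 25, 950, 175 → max 950
Smallest max regret = 225 → Route 2.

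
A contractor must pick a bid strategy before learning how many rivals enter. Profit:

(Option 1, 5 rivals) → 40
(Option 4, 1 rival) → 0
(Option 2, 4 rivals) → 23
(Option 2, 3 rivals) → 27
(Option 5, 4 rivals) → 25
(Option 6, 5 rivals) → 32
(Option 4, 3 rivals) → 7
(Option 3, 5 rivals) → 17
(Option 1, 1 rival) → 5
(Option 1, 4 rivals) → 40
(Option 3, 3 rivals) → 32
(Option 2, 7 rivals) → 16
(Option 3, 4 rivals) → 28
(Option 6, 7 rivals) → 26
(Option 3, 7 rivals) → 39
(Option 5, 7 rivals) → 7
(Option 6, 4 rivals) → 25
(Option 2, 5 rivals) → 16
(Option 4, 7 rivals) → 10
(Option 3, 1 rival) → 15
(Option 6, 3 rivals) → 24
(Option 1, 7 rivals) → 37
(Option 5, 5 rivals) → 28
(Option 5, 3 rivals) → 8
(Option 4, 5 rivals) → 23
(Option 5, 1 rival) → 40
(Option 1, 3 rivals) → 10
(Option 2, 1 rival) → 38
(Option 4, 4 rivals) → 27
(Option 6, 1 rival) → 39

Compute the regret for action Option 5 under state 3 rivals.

24

Best payoff under 3 rivals is 32.
Regret = 32 − 8 = 24.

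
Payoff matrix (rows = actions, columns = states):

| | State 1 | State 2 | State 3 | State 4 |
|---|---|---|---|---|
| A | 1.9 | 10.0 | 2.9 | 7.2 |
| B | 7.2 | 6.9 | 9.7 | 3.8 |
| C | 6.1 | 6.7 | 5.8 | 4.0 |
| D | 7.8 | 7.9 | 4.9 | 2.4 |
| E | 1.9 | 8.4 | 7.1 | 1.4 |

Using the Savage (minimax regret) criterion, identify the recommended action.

B

Column bests: State 1=7.8, State 2=10.0, State 3=9.7, State 4=7.2.
A regrets: 5.9, 0.0, 6.8, 0.0 → max 6.8
B regrets: 0.6, 3.1, 0.0, 3.4 → max 3.4
C regrets: 1.7, 3.3, 3.9, 3.2 → max 3.9
D regrets: 0.0, 2.1, 4.8, 4.8 → max 4.8
E regrets: 5.9, 1.6, 2.6, 5.8 → max 5.9
Smallest max regret = 3.4 → B.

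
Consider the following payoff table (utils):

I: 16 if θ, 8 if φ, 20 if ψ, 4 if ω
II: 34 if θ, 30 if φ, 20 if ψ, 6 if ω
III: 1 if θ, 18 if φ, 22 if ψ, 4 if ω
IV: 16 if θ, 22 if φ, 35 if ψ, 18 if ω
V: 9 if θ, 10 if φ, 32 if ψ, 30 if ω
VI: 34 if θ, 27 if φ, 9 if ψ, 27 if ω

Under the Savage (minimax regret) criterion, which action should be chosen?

IV

Column bests: θ=34, φ=30, ψ=35, ω=30.
I regrets: 18, 22, 15, 26 → max 26
II regrets: 0, 0, 15, 24 → max 24
III regrets: 33, 12, 13, 26 → max 33
IV regrets: 18, 8, 0, 12 → max 18
V regrets: 25, 20, 3, 0 → max 25
VI regrets: 0, 3, 26, 3 → max 26
Smallest max regret = 18 → IV.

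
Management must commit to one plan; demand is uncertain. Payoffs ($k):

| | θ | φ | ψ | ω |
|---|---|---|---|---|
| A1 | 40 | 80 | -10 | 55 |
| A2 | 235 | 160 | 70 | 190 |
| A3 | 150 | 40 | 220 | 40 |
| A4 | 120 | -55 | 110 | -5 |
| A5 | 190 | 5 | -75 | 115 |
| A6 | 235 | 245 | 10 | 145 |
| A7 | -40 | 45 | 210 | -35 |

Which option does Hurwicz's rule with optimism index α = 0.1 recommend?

A1: 0.1·80 + 0.9·(-10) = -1
A2: 0.1·235 + 0.9·70 = 86.5
A3: 0.1·220 + 0.9·40 = 58
A4: 0.1·120 + 0.9·(-55) = -37.5
A5: 0.1·190 + 0.9·(-75) = -48.5
A6: 0.1·245 + 0.9·10 = 33.5
A7: 0.1·210 + 0.9·(-40) = -15
Highest Hurwicz score = 86.5 → A2.

A2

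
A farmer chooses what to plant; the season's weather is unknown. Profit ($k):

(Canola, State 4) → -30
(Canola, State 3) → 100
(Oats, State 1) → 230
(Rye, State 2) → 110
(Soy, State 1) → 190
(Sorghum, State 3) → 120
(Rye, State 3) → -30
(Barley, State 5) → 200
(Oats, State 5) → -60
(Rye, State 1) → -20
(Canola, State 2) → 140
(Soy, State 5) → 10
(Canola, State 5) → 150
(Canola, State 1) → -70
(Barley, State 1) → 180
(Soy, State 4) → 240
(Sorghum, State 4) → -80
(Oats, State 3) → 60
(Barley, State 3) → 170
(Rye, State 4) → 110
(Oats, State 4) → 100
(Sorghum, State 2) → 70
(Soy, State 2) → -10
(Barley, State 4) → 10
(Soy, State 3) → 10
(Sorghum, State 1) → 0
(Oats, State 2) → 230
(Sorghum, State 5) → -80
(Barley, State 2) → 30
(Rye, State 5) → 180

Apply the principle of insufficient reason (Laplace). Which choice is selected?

Row averages: Soy=88, Canola=58, Barley=118, Rye=70, Sorghum=6, Oats=112
Highest average = 118 → Barley.

Barley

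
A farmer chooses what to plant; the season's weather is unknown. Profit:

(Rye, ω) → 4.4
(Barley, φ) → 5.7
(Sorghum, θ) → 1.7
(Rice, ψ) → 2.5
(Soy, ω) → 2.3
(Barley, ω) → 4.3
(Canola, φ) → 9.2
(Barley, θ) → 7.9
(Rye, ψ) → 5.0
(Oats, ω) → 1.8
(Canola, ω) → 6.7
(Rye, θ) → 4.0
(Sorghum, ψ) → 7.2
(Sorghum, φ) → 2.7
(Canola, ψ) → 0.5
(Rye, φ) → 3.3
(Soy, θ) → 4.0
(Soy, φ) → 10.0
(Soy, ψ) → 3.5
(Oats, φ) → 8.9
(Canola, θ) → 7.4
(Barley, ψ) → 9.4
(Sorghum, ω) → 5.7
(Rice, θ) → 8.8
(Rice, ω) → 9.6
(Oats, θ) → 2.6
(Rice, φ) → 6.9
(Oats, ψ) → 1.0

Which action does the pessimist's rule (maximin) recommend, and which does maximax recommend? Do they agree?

maximin → Barley; maximax → Soy (disagree)

Row minima: Rye=3.3, Rice=2.5, Soy=2.3, Sorghum=1.7, Barley=4.3, Canola=0.5, Oats=1.0
Best worst-case = 4.3 → Barley.
Row maxima: Rye=5.0, Rice=9.6, Soy=10.0, Sorghum=7.2, Barley=9.4, Canola=9.2, Oats=8.9
Best best-case = 10.0 → Soy.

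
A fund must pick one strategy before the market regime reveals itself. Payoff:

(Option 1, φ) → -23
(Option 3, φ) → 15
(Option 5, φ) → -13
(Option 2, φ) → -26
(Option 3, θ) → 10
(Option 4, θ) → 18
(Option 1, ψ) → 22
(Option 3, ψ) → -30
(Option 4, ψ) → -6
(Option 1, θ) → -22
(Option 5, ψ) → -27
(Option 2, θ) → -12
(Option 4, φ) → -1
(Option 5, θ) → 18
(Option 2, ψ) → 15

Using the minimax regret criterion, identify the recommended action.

Option 4

Column bests: θ=18, φ=15, ψ=22.
Option 1 regrets: 40, 38, 0 → max 40
Option 2 regrets: 30, 41, 7 → max 41
Option 3 regrets: 8, 0, 52 → max 52
Option 4 regrets: 0, 16, 28 → max 28
Option 5 regrets: 0, 28, 49 → max 49
Smallest max regret = 28 → Option 4.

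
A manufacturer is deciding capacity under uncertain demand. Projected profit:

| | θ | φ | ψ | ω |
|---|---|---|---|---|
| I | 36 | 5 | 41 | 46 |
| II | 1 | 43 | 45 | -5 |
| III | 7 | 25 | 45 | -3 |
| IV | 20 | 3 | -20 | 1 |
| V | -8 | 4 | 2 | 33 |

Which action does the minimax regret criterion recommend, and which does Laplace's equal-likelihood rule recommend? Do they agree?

minimax regret → I; laplace → I (agree)

Column bests: θ=36, φ=43, ψ=45, ω=46.
I regrets: 0, 38, 4, 0 → max 38
II regrets: 35, 0, 0, 51 → max 51
III regrets: 29, 18, 0, 49 → max 49
IV regrets: 16, 40, 65, 45 → max 65
V regrets: 44, 39, 43, 13 → max 44
Smallest max regret = 38 → I.
Row averages: I=32, II=21, III=18.5, IV=1, V=7.75
Highest average = 32 → I.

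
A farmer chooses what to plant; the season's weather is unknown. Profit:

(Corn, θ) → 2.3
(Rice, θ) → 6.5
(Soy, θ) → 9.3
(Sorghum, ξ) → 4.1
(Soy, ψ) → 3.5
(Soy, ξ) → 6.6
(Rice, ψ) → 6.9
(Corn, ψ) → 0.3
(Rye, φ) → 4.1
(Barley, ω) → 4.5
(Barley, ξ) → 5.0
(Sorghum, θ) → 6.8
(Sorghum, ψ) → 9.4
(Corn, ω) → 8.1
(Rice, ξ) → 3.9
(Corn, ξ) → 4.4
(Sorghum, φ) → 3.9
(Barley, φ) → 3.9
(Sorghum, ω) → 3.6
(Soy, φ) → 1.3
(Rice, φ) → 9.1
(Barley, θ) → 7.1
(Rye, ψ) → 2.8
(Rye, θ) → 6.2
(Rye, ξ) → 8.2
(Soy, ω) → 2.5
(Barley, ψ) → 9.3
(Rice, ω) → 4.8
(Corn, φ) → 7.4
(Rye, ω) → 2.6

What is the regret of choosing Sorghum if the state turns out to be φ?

Best payoff under φ is 9.1.
Regret = 9.1 − 3.9 = 5.2.

5.2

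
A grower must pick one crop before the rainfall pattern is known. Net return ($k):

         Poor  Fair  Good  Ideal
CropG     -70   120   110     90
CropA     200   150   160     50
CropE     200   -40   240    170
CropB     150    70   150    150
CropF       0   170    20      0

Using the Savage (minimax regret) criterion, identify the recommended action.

CropB

Column bests: Poor=200, Fair=170, Good=240, Ideal=170.
CropG regrets: 270, 50, 130, 80 → max 270
CropA regrets: 0, 20, 80, 120 → max 120
CropE regrets: 0, 210, 0, 0 → max 210
CropB regrets: 50, 100, 90, 20 → max 100
CropF regrets: 200, 0, 220, 170 → max 220
Smallest max regret = 100 → CropB.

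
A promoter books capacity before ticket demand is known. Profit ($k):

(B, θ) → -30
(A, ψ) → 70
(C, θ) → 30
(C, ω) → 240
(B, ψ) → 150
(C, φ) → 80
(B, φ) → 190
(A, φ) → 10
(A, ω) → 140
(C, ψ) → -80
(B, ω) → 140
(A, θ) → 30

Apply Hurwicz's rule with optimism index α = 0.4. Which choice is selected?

A: 0.4·140 + 0.6·10 = 62
B: 0.4·190 + 0.6·(-30) = 58
C: 0.4·240 + 0.6·(-80) = 48
Highest Hurwicz score = 62 → A.

A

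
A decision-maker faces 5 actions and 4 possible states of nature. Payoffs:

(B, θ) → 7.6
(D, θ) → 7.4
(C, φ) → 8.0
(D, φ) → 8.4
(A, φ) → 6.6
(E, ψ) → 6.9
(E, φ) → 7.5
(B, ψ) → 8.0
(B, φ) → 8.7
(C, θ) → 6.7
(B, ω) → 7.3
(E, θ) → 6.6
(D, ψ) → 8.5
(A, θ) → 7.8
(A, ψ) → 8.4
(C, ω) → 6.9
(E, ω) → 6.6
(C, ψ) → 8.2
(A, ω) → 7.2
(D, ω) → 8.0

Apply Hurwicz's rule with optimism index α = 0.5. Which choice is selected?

A: 0.5·8.4 + 0.5·6.6 = 7.5
B: 0.5·8.7 + 0.5·7.3 = 8
C: 0.5·8.2 + 0.5·6.7 = 7.45
D: 0.5·8.5 + 0.5·7.4 = 7.95
E: 0.5·7.5 + 0.5·6.6 = 7.05
Highest Hurwicz score = 8 → B.

B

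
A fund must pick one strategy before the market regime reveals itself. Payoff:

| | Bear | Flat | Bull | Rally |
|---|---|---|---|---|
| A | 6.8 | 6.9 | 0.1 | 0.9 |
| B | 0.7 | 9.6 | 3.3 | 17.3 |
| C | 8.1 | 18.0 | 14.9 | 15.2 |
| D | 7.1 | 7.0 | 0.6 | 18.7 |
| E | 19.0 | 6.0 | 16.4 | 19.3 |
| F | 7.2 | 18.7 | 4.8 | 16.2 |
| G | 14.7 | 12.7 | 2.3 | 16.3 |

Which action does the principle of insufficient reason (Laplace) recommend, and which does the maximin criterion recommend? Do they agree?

Row averages: A=3.675, B=7.725, C=14.05, D=8.35, E=15.175, F=11.725, G=11.5
Highest average = 15.175 → E.
Row minima: A=0.1, B=0.7, C=8.1, D=0.6, E=6.0, F=4.8, G=2.3
Best worst-case = 8.1 → C.

laplace → E; maximin → C (disagree)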